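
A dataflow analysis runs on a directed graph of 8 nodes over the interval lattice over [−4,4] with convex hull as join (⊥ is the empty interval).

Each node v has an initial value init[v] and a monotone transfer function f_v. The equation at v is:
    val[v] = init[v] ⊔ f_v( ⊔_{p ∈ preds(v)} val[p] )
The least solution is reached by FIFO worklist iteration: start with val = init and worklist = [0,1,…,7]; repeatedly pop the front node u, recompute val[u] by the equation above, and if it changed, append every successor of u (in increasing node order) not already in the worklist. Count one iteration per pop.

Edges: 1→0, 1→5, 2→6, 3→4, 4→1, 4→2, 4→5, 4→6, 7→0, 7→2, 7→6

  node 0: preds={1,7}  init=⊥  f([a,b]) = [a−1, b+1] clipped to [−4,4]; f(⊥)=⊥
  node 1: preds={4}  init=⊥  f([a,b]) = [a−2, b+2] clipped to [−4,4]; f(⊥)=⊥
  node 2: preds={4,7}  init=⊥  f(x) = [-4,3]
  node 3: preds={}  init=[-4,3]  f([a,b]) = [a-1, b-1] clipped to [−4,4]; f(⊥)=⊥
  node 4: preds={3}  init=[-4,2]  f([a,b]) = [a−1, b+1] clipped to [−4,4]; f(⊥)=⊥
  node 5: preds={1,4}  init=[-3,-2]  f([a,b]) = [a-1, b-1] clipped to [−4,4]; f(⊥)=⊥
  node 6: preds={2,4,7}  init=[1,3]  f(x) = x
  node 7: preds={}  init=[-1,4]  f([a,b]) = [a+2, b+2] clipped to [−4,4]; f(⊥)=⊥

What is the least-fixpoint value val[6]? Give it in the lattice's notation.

[-4,4]

Iteration log — 11 steps:
  step 1. node 0  ⊔preds=[-1,4]  new=[-2,4]  old=⊥  +wl: 
  step 2. node 1  ⊔preds=[-4,2]  new=[-4,4]  old=⊥  +wl: 0
  step 3. node 2  ⊔preds=[-4,4]  new=[-4,3]  old=⊥  +wl: 
  step 4. node 3  ⊔preds=⊥  new=[-4,3]  stable
  step 5. node 4  ⊔preds=[-4,3]  new=[-4,4]  old=[-4,2]  +wl: 1,2
  step 6. node 5  ⊔preds=[-4,4]  new=[-4,3]  old=[-3,-2]  +wl: 
  step 7. node 6  ⊔preds=[-4,4]  new=[-4,4]  old=[1,3]  +wl: 
  step 8. node 7  ⊔preds=⊥  new=[-1,4]  stable
  step 9. node 0  ⊔preds=[-4,4]  new=[-4,4]  old=[-2,4]  +wl: 
  step 10. node 1  ⊔preds=[-4,4]  new=[-4,4]  stable
  step 11. node 2  ⊔preds=[-4,4]  new=[-4,3]  stable

Least fixpoint reached:
  node 0: [-4,4]
  node 1: [-4,4]
  node 2: [-4,3]
  node 3: [-4,3]
  node 4: [-4,4]
  node 5: [-4,3]
  node 6: [-4,4]
  node 7: [-1,4]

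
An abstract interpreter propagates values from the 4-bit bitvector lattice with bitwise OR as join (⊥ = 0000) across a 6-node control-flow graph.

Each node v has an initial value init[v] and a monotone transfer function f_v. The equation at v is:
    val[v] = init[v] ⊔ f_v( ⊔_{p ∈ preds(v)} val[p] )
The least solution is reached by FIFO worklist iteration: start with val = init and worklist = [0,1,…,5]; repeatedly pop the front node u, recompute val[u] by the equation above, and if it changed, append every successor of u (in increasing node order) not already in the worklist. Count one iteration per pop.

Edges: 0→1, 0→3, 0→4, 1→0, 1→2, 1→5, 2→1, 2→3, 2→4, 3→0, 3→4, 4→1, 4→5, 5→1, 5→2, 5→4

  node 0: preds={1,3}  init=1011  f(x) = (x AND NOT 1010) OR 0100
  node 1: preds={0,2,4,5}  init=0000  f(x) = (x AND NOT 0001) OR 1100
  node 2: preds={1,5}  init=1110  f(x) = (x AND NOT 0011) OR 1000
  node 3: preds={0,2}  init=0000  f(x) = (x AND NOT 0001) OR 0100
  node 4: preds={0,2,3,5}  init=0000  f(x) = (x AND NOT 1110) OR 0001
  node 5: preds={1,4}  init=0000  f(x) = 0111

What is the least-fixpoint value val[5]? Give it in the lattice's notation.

0111

Trace (10 dequeues):
  [1] u=0 | in 0000 | out 1111 | prev 1011 | push {}
  [2] u=1 | in 1111 | out 1110 | prev 0000 | push {0}
  [3] u=2 | in 1110 | out 1110 | ==
  [4] u=3 | in 1111 | out 1110 | prev 0000 | push {}
  [5] u=4 | in 1111 | out 0001 | prev 0000 | push {1}
  [6] u=5 | in 1111 | out 0111 | prev 0000 | push {2,4}
  [7] u=0 | in 1110 | out 1111 | ==
  [8] u=1 | in 1111 | out 1110 | ==
  [9] u=2 | in 1111 | out 1110 | ==
  [10] u=4 | in 1111 | out 0001 | ==

Converged values:
  [0] 1111
  [1] 1110
  [2] 1110
  [3] 1110
  [4] 0001
  [5] 0111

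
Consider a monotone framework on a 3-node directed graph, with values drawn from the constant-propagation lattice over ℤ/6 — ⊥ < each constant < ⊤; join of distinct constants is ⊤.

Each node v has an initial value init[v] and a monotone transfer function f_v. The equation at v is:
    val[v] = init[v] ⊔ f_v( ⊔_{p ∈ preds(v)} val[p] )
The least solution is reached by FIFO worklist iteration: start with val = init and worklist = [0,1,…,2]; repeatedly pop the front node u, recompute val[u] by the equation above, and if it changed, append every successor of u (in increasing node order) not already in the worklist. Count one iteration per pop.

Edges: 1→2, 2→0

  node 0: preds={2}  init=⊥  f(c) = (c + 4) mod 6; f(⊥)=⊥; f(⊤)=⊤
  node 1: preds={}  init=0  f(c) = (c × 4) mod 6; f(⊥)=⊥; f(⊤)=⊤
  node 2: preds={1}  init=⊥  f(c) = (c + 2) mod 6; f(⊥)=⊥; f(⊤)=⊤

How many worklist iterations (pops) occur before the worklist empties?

4

Worklist (4 pops):
  #1 pop 0: in=⊥ → ⊥ (no change)
  #2 pop 1: in=⊥ → 0 (no change)
  #3 pop 2: in=0 → 2 (was ⊥); enqueue [0]
  #4 pop 0: in=2 → 0 (was ⊥); enqueue []

Fixpoint:
  val[0] = 0
  val[1] = 0
  val[2] = 2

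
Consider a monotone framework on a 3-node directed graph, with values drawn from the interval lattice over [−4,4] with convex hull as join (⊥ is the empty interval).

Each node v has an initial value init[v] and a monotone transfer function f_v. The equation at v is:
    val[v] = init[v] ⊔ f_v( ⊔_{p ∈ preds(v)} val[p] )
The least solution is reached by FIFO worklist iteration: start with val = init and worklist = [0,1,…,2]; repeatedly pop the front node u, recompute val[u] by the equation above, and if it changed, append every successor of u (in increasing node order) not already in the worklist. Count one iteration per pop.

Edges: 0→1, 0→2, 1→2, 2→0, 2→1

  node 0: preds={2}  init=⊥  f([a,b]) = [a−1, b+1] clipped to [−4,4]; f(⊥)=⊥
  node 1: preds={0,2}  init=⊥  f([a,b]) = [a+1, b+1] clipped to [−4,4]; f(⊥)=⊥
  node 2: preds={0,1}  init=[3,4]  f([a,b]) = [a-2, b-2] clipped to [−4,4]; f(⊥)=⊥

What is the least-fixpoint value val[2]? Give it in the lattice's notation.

[-4,4]

Iteration log — 11 steps:
  step 1. node 0  ⊔preds=[3,4]  new=[2,4]  old=⊥  +wl: 
  step 2. node 1  ⊔preds=[2,4]  new=[3,4]  old=⊥  +wl: 
  step 3. node 2  ⊔preds=[2,4]  new=[0,4]  old=[3,4]  +wl: 0,1
  step 4. node 0  ⊔preds=[0,4]  new=[-1,4]  old=[2,4]  +wl: 2
  step 5. node 1  ⊔preds=[-1,4]  new=[0,4]  old=[3,4]  +wl: 
  step 6. node 2  ⊔preds=[-1,4]  new=[-3,4]  old=[0,4]  +wl: 0,1
  step 7. node 0  ⊔preds=[-3,4]  new=[-4,4]  old=[-1,4]  +wl: 2
  step 8. node 1  ⊔preds=[-4,4]  new=[-3,4]  old=[0,4]  +wl: 
  step 9. node 2  ⊔preds=[-4,4]  new=[-4,4]  old=[-3,4]  +wl: 0,1
  step 10. node 0  ⊔preds=[-4,4]  new=[-4,4]  stable
  step 11. node 1  ⊔preds=[-4,4]  new=[-3,4]  stable

Least fixpoint reached:
  node 0: [-4,4]
  node 1: [-3,4]
  node 2: [-4,4]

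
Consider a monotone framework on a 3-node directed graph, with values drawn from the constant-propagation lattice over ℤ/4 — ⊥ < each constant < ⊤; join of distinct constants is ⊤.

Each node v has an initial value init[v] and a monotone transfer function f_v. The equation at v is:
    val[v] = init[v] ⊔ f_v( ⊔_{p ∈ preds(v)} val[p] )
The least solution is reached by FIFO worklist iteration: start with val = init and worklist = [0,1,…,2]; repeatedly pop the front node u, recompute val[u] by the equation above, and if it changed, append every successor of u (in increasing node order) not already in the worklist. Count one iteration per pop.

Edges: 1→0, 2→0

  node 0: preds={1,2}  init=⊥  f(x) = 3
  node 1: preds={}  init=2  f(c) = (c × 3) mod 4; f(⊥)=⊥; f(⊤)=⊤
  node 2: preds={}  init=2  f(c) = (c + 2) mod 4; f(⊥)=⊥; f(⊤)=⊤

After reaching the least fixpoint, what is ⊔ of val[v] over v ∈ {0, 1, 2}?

⊤

Iteration log — 3 steps:
  step 1. node 0  ⊔preds=2  new=3  old=⊥  +wl: 
  step 2. node 1  ⊔preds=⊥  new=2  stable
  step 3. node 2  ⊔preds=⊥  new=2  stable

Least fixpoint reached:
  node 0: 3
  node 1: 2
  node 2: 2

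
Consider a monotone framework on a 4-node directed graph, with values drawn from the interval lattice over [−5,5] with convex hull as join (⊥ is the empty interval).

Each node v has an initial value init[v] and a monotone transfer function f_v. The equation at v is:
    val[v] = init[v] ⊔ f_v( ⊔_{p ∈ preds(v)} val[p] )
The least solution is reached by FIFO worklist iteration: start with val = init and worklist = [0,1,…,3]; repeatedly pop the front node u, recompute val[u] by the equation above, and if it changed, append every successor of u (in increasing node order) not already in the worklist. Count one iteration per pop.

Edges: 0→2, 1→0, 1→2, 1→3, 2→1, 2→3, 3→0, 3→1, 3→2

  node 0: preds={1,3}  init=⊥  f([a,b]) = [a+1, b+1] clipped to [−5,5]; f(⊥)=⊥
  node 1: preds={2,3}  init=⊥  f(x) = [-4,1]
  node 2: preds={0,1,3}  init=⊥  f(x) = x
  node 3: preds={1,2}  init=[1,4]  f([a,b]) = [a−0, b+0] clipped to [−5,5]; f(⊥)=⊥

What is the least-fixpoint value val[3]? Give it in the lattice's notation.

[-4,5]

Trace (7 dequeues):
  [1] u=0 | in [1,4] | out [2,5] | prev ⊥ | push {}
  [2] u=1 | in [1,4] | out [-4,1] | prev ⊥ | push {0}
  [3] u=2 | in [-4,5] | out [-4,5] | prev ⊥ | push {1}
  [4] u=3 | in [-4,5] | out [-4,5] | prev [1,4] | push {2}
  [5] u=0 | in [-4,5] | out [-3,5] | prev [2,5] | push {}
  [6] u=1 | in [-4,5] | out [-4,1] | ==
  [7] u=2 | in [-4,5] | out [-4,5] | ==

Converged values:
  [0] [-3,5]
  [1] [-4,1]
  [2] [-4,5]
  [3] [-4,5]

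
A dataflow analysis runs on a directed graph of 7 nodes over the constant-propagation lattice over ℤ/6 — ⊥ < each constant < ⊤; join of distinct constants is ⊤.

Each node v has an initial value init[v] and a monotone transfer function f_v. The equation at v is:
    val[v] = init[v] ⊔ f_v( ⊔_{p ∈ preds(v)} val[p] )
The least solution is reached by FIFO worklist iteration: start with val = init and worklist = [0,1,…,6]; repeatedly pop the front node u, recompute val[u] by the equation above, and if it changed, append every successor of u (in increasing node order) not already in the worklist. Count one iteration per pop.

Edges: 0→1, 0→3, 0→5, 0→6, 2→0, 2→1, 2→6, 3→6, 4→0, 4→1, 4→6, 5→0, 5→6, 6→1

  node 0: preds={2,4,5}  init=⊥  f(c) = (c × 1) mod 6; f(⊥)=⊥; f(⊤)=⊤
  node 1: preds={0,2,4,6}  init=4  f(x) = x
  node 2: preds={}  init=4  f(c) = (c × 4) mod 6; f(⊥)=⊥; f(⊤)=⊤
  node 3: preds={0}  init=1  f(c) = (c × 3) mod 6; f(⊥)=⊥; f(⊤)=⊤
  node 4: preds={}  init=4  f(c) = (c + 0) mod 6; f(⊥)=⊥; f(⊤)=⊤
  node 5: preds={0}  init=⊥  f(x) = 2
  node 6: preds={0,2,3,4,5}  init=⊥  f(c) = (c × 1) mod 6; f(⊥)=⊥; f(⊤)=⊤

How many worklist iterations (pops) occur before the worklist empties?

Worklist (12 pops):
  #1 pop 0: in=4 → 4 (was ⊥); enqueue []
  #2 pop 1: in=4 → 4 (no change)
  #3 pop 2: in=⊥ → 4 (no change)
  #4 pop 3: in=4 → ⊤ (was 1); enqueue []
  #5 pop 4: in=⊥ → 4 (no change)
  #6 pop 5: in=4 → 2 (was ⊥); enqueue [0]
  #7 pop 6: in=⊤ → ⊤ (was ⊥); enqueue [1]
  #8 pop 0: in=⊤ → ⊤ (was 4); enqueue [3,5,6]
  #9 pop 1: in=⊤ → ⊤ (was 4); enqueue []
  #10 pop 3: in=⊤ → ⊤ (no change)
  #11 pop 5: in=⊤ → 2 (no change)
  #12 pop 6: in=⊤ → ⊤ (no change)

Fixpoint:
  val[0] = ⊤
  val[1] = ⊤
  val[2] = 4
  val[3] = ⊤
  val[4] = 4
  val[5] = 2
  val[6] = ⊤

12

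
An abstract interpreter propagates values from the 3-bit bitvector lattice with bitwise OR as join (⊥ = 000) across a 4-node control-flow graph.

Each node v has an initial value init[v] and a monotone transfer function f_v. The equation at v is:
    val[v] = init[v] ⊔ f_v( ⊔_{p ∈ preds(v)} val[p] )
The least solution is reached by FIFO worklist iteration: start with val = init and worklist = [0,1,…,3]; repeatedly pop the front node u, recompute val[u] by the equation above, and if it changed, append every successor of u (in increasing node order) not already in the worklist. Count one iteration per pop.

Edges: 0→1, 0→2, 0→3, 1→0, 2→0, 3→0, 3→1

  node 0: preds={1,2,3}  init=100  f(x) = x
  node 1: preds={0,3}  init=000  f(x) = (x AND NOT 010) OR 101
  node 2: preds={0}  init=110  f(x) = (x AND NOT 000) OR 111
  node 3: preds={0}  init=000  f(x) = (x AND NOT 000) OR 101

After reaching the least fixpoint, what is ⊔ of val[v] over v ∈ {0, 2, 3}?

111

Worklist (8 pops):
  #1 pop 0: in=110 → 110 (was 100); enqueue []
  #2 pop 1: in=110 → 101 (was 000); enqueue [0]
  #3 pop 2: in=110 → 111 (was 110); enqueue []
  #4 pop 3: in=110 → 111 (was 000); enqueue [1]
  #5 pop 0: in=111 → 111 (was 110); enqueue [2,3]
  #6 pop 1: in=111 → 101 (no change)
  #7 pop 2: in=111 → 111 (no change)
  #8 pop 3: in=111 → 111 (no change)

Fixpoint:
  val[0] = 111
  val[1] = 101
  val[2] = 111
  val[3] = 111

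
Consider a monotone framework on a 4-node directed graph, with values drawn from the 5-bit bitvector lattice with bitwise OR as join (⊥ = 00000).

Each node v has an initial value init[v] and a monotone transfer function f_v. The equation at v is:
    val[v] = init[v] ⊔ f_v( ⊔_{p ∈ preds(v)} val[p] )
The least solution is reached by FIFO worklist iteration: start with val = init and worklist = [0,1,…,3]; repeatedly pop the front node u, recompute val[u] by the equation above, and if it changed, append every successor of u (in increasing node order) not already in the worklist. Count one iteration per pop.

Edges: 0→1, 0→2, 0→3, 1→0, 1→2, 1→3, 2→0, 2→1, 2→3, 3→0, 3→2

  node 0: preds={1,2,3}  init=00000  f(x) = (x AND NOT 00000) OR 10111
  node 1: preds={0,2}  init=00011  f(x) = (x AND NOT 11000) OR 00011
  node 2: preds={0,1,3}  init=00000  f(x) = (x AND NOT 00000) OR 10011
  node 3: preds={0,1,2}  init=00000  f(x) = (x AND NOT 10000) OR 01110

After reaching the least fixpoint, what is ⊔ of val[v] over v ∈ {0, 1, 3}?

11111

Iteration log — 10 steps:
  step 1. node 0  ⊔preds=00011  new=10111  old=00000  +wl: 
  step 2. node 1  ⊔preds=10111  new=00111  old=00011  +wl: 0
  step 3. node 2  ⊔preds=10111  new=10111  old=00000  +wl: 1
  step 4. node 3  ⊔preds=10111  new=01111  old=00000  +wl: 2
  step 5. node 0  ⊔preds=11111  new=11111  old=10111  +wl: 3
  step 6. node 1  ⊔preds=11111  new=00111  stable
  step 7. node 2  ⊔preds=11111  new=11111  old=10111  +wl: 0,1
  step 8. node 3  ⊔preds=11111  new=01111  stable
  step 9. node 0  ⊔preds=11111  new=11111  stable
  step 10. node 1  ⊔preds=11111  new=00111  stable

Least fixpoint reached:
  node 0: 11111
  node 1: 00111
  node 2: 11111
  node 3: 01111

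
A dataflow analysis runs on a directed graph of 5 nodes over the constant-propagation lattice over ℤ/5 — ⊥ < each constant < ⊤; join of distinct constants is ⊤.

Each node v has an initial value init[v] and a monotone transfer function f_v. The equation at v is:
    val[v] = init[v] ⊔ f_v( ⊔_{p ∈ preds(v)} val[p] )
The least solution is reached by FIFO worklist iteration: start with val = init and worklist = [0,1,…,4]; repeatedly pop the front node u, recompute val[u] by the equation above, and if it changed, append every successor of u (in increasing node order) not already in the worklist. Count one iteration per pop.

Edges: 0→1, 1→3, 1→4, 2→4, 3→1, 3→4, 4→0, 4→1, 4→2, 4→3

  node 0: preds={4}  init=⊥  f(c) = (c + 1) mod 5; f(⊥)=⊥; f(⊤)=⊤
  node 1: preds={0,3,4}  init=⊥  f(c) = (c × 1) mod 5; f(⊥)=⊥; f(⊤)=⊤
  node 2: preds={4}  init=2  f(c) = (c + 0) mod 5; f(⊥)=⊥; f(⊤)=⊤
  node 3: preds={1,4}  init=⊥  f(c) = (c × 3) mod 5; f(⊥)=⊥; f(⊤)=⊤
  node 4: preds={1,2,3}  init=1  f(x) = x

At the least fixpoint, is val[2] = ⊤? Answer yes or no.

Worklist (10 pops):
  #1 pop 0: in=1 → 2 (was ⊥); enqueue []
  #2 pop 1: in=⊤ → ⊤ (was ⊥); enqueue []
  #3 pop 2: in=1 → ⊤ (was 2); enqueue []
  #4 pop 3: in=⊤ → ⊤ (was ⊥); enqueue [1]
  #5 pop 4: in=⊤ → ⊤ (was 1); enqueue [0,2,3]
  #6 pop 1: in=⊤ → ⊤ (no change)
  #7 pop 0: in=⊤ → ⊤ (was 2); enqueue [1]
  #8 pop 2: in=⊤ → ⊤ (no change)
  #9 pop 3: in=⊤ → ⊤ (no change)
  #10 pop 1: in=⊤ → ⊤ (no change)

Fixpoint:
  val[0] = ⊤
  val[1] = ⊤
  val[2] = ⊤
  val[3] = ⊤
  val[4] = ⊤

yes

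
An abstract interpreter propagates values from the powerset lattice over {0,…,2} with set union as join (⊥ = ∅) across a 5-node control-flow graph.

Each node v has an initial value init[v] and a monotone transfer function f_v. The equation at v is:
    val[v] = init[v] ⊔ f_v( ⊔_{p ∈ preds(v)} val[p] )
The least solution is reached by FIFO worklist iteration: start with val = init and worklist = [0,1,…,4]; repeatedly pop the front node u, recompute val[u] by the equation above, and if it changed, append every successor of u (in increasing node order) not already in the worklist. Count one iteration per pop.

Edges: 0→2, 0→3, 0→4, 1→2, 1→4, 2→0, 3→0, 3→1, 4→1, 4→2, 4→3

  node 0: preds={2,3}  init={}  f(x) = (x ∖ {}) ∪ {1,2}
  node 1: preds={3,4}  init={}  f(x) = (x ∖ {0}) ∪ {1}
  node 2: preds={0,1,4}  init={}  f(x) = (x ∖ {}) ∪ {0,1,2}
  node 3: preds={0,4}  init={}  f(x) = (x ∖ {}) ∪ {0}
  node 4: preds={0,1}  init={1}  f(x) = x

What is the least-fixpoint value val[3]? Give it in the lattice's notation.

{0,1,2}

Worklist (13 pops):
  #1 pop 0: in={} → {1,2} (was {}); enqueue []
  #2 pop 1: in={1} → {1} (was {}); enqueue []
  #3 pop 2: in={1,2} → {0,1,2} (was {}); enqueue [0]
  #4 pop 3: in={1,2} → {0,1,2} (was {}); enqueue [1]
  #5 pop 4: in={1,2} → {1,2} (was {1}); enqueue [2,3]
  #6 pop 0: in={0,1,2} → {0,1,2} (was {1,2}); enqueue [4]
  #7 pop 1: in={0,1,2} → {1,2} (was {1}); enqueue []
  #8 pop 2: in={0,1,2} → {0,1,2} (no change)
  #9 pop 3: in={0,1,2} → {0,1,2} (no change)
  #10 pop 4: in={0,1,2} → {0,1,2} (was {1,2}); enqueue [1,2,3]
  #11 pop 1: in={0,1,2} → {1,2} (no change)
  #12 pop 2: in={0,1,2} → {0,1,2} (no change)
  #13 pop 3: in={0,1,2} → {0,1,2} (no change)

Fixpoint:
  val[0] = {0,1,2}
  val[1] = {1,2}
  val[2] = {0,1,2}
  val[3] = {0,1,2}
  val[4] = {0,1,2}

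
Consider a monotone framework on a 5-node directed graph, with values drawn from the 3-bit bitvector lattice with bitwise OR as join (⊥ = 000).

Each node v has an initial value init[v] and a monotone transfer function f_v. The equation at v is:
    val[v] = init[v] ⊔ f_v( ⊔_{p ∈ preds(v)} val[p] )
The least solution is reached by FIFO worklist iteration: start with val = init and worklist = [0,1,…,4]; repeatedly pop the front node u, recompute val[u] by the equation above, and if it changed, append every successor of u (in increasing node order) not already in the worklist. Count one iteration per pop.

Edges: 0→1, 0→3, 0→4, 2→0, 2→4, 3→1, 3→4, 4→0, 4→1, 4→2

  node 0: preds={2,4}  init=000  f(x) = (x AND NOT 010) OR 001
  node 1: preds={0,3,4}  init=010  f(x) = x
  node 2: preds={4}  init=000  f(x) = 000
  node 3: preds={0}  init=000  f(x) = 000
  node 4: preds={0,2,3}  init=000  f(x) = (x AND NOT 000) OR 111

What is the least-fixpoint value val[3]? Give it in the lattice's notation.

000

Trace (10 dequeues):
  [1] u=0 | in 000 | out 001 | prev 000 | push {}
  [2] u=1 | in 001 | out 011 | prev 010 | push {}
  [3] u=2 | in 000 | out 000 | ==
  [4] u=3 | in 001 | out 000 | ==
  [5] u=4 | in 001 | out 111 | prev 000 | push {0,1,2}
  [6] u=0 | in 111 | out 101 | prev 001 | push {3,4}
  [7] u=1 | in 111 | out 111 | prev 011 | push {}
  [8] u=2 | in 111 | out 000 | ==
  [9] u=3 | in 101 | out 000 | ==
  [10] u=4 | in 101 | out 111 | ==

Converged values:
  [0] 101
  [1] 111
  [2] 000
  [3] 000
  [4] 111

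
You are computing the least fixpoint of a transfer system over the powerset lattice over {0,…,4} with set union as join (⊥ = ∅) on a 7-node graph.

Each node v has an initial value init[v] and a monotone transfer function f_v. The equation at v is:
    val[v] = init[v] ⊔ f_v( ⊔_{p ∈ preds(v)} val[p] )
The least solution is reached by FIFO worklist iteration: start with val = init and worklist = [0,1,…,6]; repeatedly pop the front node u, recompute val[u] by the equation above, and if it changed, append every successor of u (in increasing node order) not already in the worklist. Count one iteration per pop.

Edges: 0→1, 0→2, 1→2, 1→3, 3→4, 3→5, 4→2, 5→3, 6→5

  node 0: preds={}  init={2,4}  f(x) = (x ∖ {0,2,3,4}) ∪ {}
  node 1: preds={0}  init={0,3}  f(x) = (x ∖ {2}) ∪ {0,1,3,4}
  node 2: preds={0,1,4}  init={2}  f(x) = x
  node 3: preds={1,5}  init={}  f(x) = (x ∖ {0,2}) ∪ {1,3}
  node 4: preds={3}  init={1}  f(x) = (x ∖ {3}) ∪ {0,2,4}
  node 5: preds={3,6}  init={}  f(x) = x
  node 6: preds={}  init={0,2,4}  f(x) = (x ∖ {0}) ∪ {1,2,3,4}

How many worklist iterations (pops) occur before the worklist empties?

Iteration log — 10 steps:
  step 1. node 0  ⊔preds={}  new={2,4}  stable
  step 2. node 1  ⊔preds={2,4}  new={0,1,3,4}  old={0,3}  +wl: 
  step 3. node 2  ⊔preds={0,1,2,3,4}  new={0,1,2,3,4}  old={2}  +wl: 
  step 4. node 3  ⊔preds={0,1,3,4}  new={1,3,4}  old={}  +wl: 
  step 5. node 4  ⊔preds={1,3,4}  new={0,1,2,4}  old={1}  +wl: 2
  step 6. node 5  ⊔preds={0,1,2,3,4}  new={0,1,2,3,4}  old={}  +wl: 3
  step 7. node 6  ⊔preds={}  new={0,1,2,3,4}  old={0,2,4}  +wl: 5
  step 8. node 2  ⊔preds={0,1,2,3,4}  new={0,1,2,3,4}  stable
  step 9. node 3  ⊔preds={0,1,2,3,4}  new={1,3,4}  stable
  step 10. node 5  ⊔preds={0,1,2,3,4}  new={0,1,2,3,4}  stable

Least fixpoint reached:
  node 0: {2,4}
  node 1: {0,1,3,4}
  node 2: {0,1,2,3,4}
  node 3: {1,3,4}
  node 4: {0,1,2,4}
  node 5: {0,1,2,3,4}
  node 6: {0,1,2,3,4}

10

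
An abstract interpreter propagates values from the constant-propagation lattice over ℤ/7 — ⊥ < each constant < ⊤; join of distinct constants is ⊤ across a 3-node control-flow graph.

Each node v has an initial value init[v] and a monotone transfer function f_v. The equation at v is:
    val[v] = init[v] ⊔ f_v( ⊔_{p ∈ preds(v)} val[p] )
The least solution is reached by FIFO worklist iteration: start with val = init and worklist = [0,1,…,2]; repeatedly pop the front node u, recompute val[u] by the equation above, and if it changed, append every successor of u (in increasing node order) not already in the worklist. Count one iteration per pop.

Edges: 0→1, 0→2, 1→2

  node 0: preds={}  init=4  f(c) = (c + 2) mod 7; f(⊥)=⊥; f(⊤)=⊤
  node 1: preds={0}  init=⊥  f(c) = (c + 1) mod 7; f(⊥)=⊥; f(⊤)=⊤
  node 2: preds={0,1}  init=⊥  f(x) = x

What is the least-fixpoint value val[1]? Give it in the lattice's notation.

5

Iteration log — 3 steps:
  step 1. node 0  ⊔preds=⊥  new=4  stable
  step 2. node 1  ⊔preds=4  new=5  old=⊥  +wl: 
  step 3. node 2  ⊔preds=⊤  new=⊤  old=⊥  +wl: 

Least fixpoint reached:
  node 0: 4
  node 1: 5
  node 2: ⊤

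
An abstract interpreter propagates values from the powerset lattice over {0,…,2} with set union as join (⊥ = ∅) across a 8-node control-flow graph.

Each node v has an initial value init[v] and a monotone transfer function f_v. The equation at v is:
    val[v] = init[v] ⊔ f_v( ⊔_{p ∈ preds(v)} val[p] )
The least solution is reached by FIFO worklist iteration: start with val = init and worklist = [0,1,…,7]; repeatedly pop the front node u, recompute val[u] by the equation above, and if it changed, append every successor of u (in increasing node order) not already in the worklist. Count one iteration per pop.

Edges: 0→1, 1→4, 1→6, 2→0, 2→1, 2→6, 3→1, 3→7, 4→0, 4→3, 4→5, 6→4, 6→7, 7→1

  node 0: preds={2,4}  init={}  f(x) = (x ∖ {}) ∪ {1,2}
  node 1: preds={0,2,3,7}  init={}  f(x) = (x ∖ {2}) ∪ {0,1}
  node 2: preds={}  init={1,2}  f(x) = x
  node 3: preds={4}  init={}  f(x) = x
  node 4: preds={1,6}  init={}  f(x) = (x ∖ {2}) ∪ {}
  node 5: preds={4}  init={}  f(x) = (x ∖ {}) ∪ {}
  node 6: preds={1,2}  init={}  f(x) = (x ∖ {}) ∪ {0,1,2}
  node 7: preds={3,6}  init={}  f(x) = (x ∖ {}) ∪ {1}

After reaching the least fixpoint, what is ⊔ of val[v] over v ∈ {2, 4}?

{0,1,2}

Trace (13 dequeues):
  [1] u=0 | in {1,2} | out {1,2} | prev {} | push {}
  [2] u=1 | in {1,2} | out {0,1} | prev {} | push {}
  [3] u=2 | in {} | out {1,2} | ==
  [4] u=3 | in {} | out {} | ==
  [5] u=4 | in {0,1} | out {0,1} | prev {} | push {0,3}
  [6] u=5 | in {0,1} | out {0,1} | prev {} | push {}
  [7] u=6 | in {0,1,2} | out {0,1,2} | prev {} | push {4}
  [8] u=7 | in {0,1,2} | out {0,1,2} | prev {} | push {1}
  [9] u=0 | in {0,1,2} | out {0,1,2} | prev {1,2} | push {}
  [10] u=3 | in {0,1} | out {0,1} | prev {} | push {7}
  [11] u=4 | in {0,1,2} | out {0,1} | ==
  [12] u=1 | in {0,1,2} | out {0,1} | ==
  [13] u=7 | in {0,1,2} | out {0,1,2} | ==

Converged values:
  [0] {0,1,2}
  [1] {0,1}
  [2] {1,2}
  [3] {0,1}
  [4] {0,1}
  [5] {0,1}
  [6] {0,1,2}
  [7] {0,1,2}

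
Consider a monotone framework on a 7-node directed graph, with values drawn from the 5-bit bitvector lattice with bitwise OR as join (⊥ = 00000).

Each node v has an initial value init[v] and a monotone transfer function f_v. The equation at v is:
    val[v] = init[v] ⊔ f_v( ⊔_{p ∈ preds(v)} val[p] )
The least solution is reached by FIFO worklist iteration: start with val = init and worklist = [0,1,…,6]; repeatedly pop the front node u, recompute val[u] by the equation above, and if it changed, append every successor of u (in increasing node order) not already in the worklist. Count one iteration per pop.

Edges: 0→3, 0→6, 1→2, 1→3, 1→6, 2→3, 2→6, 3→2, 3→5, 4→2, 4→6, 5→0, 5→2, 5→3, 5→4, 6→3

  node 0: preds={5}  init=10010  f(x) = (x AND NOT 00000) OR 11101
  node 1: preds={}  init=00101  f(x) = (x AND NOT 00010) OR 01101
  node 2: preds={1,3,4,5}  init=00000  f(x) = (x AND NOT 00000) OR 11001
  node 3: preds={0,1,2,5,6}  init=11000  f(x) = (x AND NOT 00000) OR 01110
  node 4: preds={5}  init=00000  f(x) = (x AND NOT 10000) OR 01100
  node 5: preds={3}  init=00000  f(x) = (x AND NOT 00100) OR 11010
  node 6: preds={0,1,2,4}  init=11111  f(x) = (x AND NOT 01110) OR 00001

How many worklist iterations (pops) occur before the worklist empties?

13

Worklist (13 pops):
  #1 pop 0: in=00000 → 11111 (was 10010); enqueue []
  #2 pop 1: in=00000 → 01101 (was 00101); enqueue []
  #3 pop 2: in=11101 → 11101 (was 00000); enqueue []
  #4 pop 3: in=11111 → 11111 (was 11000); enqueue [2]
  #5 pop 4: in=00000 → 01100 (was 00000); enqueue []
  #6 pop 5: in=11111 → 11011 (was 00000); enqueue [0,3,4]
  #7 pop 6: in=11111 → 11111 (no change)
  #8 pop 2: in=11111 → 11111 (was 11101); enqueue [6]
  #9 pop 0: in=11011 → 11111 (no change)
  #10 pop 3: in=11111 → 11111 (no change)
  #11 pop 4: in=11011 → 01111 (was 01100); enqueue [2]
  #12 pop 6: in=11111 → 11111 (no change)
  #13 pop 2: in=11111 → 11111 (no change)

Fixpoint:
  val[0] = 11111
  val[1] = 01101
  val[2] = 11111
  val[3] = 11111
  val[4] = 01111
  val[5] = 11011
  val[6] = 11111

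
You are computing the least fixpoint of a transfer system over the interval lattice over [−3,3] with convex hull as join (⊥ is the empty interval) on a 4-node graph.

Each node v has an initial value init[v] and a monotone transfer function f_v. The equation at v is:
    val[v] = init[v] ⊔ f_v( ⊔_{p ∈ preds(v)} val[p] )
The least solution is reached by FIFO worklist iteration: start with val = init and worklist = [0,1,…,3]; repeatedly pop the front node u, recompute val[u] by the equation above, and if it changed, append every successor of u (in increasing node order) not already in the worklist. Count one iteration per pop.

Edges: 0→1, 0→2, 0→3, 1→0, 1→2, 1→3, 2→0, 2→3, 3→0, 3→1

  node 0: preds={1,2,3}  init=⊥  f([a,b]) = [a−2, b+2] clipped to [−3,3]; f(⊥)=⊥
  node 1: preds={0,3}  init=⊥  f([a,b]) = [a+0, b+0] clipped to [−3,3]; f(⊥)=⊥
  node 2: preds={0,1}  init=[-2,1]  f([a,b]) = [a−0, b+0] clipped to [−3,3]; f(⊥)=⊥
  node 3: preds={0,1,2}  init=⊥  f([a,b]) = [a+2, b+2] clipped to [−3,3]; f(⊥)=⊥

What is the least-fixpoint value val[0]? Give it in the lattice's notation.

[-3,3]

Iteration log — 6 steps:
  step 1. node 0  ⊔preds=[-2,1]  new=[-3,3]  old=⊥  +wl: 
  step 2. node 1  ⊔preds=[-3,3]  new=[-3,3]  old=⊥  +wl: 0
  step 3. node 2  ⊔preds=[-3,3]  new=[-3,3]  old=[-2,1]  +wl: 
  step 4. node 3  ⊔preds=[-3,3]  new=[-1,3]  old=⊥  +wl: 1
  step 5. node 0  ⊔preds=[-3,3]  new=[-3,3]  stable
  step 6. node 1  ⊔preds=[-3,3]  new=[-3,3]  stable

Least fixpoint reached:
  node 0: [-3,3]
  node 1: [-3,3]
  node 2: [-3,3]
  node 3: [-1,3]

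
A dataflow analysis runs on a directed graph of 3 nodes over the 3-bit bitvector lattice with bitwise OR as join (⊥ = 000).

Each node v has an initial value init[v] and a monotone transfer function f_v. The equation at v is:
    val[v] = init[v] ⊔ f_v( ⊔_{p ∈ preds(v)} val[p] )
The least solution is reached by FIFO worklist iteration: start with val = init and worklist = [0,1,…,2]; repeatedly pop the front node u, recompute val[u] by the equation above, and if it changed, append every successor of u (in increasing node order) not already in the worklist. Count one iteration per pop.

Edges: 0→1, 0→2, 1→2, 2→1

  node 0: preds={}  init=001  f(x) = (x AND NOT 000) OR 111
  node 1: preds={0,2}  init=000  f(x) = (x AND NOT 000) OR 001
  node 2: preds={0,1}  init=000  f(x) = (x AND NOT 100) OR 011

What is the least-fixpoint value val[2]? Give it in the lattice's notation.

Iteration log — 4 steps:
  step 1. node 0  ⊔preds=000  new=111  old=001  +wl: 
  step 2. node 1  ⊔preds=111  new=111  old=000  +wl: 
  step 3. node 2  ⊔preds=111  new=011  old=000  +wl: 1
  step 4. node 1  ⊔preds=111  new=111  stable

Least fixpoint reached:
  node 0: 111
  node 1: 111
  node 2: 011

011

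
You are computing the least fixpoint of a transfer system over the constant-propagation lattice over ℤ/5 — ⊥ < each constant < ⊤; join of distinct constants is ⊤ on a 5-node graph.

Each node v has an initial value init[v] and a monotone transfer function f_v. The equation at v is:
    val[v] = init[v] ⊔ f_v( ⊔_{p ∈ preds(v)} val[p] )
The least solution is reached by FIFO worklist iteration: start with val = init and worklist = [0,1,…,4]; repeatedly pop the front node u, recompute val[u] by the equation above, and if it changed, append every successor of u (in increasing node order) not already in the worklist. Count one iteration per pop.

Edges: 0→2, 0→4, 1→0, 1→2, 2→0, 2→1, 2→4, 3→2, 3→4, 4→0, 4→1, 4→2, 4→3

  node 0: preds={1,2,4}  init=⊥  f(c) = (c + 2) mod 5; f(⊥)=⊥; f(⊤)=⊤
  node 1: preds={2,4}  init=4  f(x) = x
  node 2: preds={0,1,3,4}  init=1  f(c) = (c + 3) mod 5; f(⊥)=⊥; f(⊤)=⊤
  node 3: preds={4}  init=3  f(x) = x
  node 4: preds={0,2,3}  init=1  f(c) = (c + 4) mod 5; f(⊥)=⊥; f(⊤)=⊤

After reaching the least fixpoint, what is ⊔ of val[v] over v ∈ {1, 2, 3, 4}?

⊤

Trace (9 dequeues):
  [1] u=0 | in ⊤ | out ⊤ | prev ⊥ | push {}
  [2] u=1 | in 1 | out ⊤ | prev 4 | push {0}
  [3] u=2 | in ⊤ | out ⊤ | prev 1 | push {1}
  [4] u=3 | in 1 | out ⊤ | prev 3 | push {2}
  [5] u=4 | in ⊤ | out ⊤ | prev 1 | push {3}
  [6] u=0 | in ⊤ | out ⊤ | ==
  [7] u=1 | in ⊤ | out ⊤ | ==
  [8] u=2 | in ⊤ | out ⊤ | ==
  [9] u=3 | in ⊤ | out ⊤ | ==

Converged values:
  [0] ⊤
  [1] ⊤
  [2] ⊤
  [3] ⊤
  [4] ⊤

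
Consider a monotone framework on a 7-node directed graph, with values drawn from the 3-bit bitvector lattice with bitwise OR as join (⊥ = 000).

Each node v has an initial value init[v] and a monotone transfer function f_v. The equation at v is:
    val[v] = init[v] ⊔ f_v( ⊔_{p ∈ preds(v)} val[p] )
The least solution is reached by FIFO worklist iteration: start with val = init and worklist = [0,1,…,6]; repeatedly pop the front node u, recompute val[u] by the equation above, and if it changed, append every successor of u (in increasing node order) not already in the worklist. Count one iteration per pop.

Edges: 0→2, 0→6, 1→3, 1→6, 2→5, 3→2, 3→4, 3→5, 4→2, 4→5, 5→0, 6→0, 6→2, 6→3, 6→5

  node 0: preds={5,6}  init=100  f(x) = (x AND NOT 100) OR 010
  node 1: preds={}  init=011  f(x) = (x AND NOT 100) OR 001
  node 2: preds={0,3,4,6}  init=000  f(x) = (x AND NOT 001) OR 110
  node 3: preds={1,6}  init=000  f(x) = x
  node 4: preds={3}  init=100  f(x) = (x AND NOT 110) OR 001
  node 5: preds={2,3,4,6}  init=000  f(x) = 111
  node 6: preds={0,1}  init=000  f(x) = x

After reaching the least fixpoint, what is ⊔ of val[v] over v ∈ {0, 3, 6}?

Iteration log — 14 steps:
  step 1. node 0  ⊔preds=000  new=110  old=100  +wl: 
  step 2. node 1  ⊔preds=000  new=011  stable
  step 3. node 2  ⊔preds=110  new=110  old=000  +wl: 
  step 4. node 3  ⊔preds=011  new=011  old=000  +wl: 2
  step 5. node 4  ⊔preds=011  new=101  old=100  +wl: 
  step 6. node 5  ⊔preds=111  new=111  old=000  +wl: 0
  step 7. node 6  ⊔preds=111  new=111  old=000  +wl: 3,5
  step 8. node 2  ⊔preds=111  new=110  stable
  step 9. node 0  ⊔preds=111  new=111  old=110  +wl: 2,6
  step 10. node 3  ⊔preds=111  new=111  old=011  +wl: 4
  step 11. node 5  ⊔preds=111  new=111  stable
  step 12. node 2  ⊔preds=111  new=110  stable
  step 13. node 6  ⊔preds=111  new=111  stable
  step 14. node 4  ⊔preds=111  new=101  stable

Least fixpoint reached:
  node 0: 111
  node 1: 011
  node 2: 110
  node 3: 111
  node 4: 101
  node 5: 111
  node 6: 111

111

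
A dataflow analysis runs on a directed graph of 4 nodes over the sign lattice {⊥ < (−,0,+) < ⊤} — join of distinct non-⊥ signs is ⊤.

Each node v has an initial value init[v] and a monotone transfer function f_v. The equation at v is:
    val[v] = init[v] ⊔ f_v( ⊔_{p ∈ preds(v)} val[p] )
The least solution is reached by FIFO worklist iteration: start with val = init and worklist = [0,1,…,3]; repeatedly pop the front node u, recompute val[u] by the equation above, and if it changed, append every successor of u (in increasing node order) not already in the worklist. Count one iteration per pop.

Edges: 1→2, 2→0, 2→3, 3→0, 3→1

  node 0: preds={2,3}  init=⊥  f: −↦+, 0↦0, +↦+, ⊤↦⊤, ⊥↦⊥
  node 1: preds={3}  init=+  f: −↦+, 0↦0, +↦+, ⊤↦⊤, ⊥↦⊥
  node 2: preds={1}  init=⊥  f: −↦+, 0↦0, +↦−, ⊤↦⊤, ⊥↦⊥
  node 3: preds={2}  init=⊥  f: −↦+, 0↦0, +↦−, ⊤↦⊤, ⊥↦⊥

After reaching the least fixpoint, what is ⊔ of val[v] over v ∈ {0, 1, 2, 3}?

⊤

Worklist (6 pops):
  #1 pop 0: in=⊥ → ⊥ (no change)
  #2 pop 1: in=⊥ → + (no change)
  #3 pop 2: in=+ → − (was ⊥); enqueue [0]
  #4 pop 3: in=− → + (was ⊥); enqueue [1]
  #5 pop 0: in=⊤ → ⊤ (was ⊥); enqueue []
  #6 pop 1: in=+ → + (no change)

Fixpoint:
  val[0] = ⊤
  val[1] = +
  val[2] = −
  val[3] = +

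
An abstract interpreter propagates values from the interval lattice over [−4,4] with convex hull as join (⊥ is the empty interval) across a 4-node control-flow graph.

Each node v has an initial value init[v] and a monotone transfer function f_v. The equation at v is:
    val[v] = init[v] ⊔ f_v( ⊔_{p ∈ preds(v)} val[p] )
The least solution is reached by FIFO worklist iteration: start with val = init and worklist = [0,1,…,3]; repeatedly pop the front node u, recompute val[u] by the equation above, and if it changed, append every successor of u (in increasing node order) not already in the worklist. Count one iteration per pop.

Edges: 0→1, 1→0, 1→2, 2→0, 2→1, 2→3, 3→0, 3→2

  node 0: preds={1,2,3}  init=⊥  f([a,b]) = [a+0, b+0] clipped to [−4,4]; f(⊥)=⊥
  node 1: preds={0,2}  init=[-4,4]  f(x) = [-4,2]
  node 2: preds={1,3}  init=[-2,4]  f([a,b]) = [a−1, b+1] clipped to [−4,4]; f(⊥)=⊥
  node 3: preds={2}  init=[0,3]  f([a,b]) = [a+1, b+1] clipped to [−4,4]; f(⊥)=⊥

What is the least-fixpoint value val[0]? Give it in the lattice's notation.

Iteration log — 7 steps:
  step 1. node 0  ⊔preds=[-4,4]  new=[-4,4]  old=⊥  +wl: 
  step 2. node 1  ⊔preds=[-4,4]  new=[-4,4]  stable
  step 3. node 2  ⊔preds=[-4,4]  new=[-4,4]  old=[-2,4]  +wl: 0,1
  step 4. node 3  ⊔preds=[-4,4]  new=[-3,4]  old=[0,3]  +wl: 2
  step 5. node 0  ⊔preds=[-4,4]  new=[-4,4]  stable
  step 6. node 1  ⊔preds=[-4,4]  new=[-4,4]  stable
  step 7. node 2  ⊔preds=[-4,4]  new=[-4,4]  stable

Least fixpoint reached:
  node 0: [-4,4]
  node 1: [-4,4]
  node 2: [-4,4]
  node 3: [-3,4]

[-4,4]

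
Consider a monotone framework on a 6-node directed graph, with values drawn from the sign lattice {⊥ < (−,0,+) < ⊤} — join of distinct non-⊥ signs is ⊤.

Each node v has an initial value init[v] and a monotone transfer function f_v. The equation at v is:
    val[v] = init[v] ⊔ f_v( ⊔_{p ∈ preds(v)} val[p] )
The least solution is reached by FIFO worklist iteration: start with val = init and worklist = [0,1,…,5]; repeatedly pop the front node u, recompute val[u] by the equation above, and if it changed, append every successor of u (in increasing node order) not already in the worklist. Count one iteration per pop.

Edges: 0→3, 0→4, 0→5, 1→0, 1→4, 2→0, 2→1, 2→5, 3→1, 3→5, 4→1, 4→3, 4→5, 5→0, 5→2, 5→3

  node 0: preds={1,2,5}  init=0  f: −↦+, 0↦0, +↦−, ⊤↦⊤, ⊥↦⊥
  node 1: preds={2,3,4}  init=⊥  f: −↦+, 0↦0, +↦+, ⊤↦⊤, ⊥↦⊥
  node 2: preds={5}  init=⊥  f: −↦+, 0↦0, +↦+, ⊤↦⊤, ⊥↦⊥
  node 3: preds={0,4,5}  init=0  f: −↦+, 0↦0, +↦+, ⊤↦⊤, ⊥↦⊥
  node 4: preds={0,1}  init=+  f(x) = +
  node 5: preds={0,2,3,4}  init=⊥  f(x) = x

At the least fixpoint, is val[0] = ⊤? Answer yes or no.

Worklist (14 pops):
  #1 pop 0: in=⊥ → 0 (no change)
  #2 pop 1: in=⊤ → ⊤ (was ⊥); enqueue [0]
  #3 pop 2: in=⊥ → ⊥ (no change)
  #4 pop 3: in=⊤ → ⊤ (was 0); enqueue [1]
  #5 pop 4: in=⊤ → + (no change)
  #6 pop 5: in=⊤ → ⊤ (was ⊥); enqueue [2,3]
  #7 pop 0: in=⊤ → ⊤ (was 0); enqueue [4,5]
  #8 pop 1: in=⊤ → ⊤ (no change)
  #9 pop 2: in=⊤ → ⊤ (was ⊥); enqueue [0,1]
  #10 pop 3: in=⊤ → ⊤ (no change)
  #11 pop 4: in=⊤ → + (no change)
  #12 pop 5: in=⊤ → ⊤ (no change)
  #13 pop 0: in=⊤ → ⊤ (no change)
  #14 pop 1: in=⊤ → ⊤ (no change)

Fixpoint:
  val[0] = ⊤
  val[1] = ⊤
  val[2] = ⊤
  val[3] = ⊤
  val[4] = +
  val[5] = ⊤

yes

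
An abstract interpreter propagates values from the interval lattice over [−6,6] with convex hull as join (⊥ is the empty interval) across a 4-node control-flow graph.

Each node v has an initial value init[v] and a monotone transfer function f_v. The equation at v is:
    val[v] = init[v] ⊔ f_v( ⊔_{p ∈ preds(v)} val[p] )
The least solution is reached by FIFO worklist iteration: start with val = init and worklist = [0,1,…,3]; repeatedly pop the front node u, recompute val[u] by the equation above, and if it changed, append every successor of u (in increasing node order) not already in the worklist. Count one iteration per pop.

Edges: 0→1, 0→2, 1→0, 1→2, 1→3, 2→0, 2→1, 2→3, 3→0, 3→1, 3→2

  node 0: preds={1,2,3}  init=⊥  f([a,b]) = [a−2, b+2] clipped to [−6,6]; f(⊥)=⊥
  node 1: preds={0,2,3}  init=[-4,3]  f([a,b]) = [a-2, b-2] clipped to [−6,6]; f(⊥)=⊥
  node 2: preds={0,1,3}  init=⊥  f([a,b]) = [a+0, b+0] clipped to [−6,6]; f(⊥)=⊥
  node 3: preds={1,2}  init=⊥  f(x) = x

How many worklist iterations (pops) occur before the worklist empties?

12

Trace (12 dequeues):
  [1] u=0 | in [-4,3] | out [-6,5] | prev ⊥ | push {}
  [2] u=1 | in [-6,5] | out [-6,3] | prev [-4,3] | push {0}
  [3] u=2 | in [-6,5] | out [-6,5] | prev ⊥ | push {1}
  [4] u=3 | in [-6,5] | out [-6,5] | prev ⊥ | push {2}
  [5] u=0 | in [-6,5] | out [-6,6] | prev [-6,5] | push {}
  [6] u=1 | in [-6,6] | out [-6,4] | prev [-6,3] | push {0,3}
  [7] u=2 | in [-6,6] | out [-6,6] | prev [-6,5] | push {1}
  [8] u=0 | in [-6,6] | out [-6,6] | ==
  [9] u=3 | in [-6,6] | out [-6,6] | prev [-6,5] | push {0,2}
  [10] u=1 | in [-6,6] | out [-6,4] | ==
  [11] u=0 | in [-6,6] | out [-6,6] | ==
  [12] u=2 | in [-6,6] | out [-6,6] | ==

Converged values:
  [0] [-6,6]
  [1] [-6,4]
  [2] [-6,6]
  [3] [-6,6]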